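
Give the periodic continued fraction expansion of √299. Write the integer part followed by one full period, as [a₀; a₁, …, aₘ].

a₀ = ⌊√299⌋ = 17.
With m₀=0, d₀=1 and mₖ₊₁ = dₖaₖ − mₖ, dₖ₊₁ = (n − mₖ₊₁²)/dₖ, aₖ₊₁ = ⌊(a₀+mₖ₊₁)/dₖ₊₁⌋:
  k=1: m=17, d=10, a=3
  k=2: m=13, d=13, a=2
  k=3: m=13, d=10, a=3
  k=4: m=17, d=1, a=34
d=1 and a=2a₀=34 at k=4, so the next step gives (m, d) = (17, 10) again — its k=1 value — and the period has length 4.

[17; 3, 2, 3, 34]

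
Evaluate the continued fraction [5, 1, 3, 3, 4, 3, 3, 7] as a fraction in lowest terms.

25229/4374

Using pₖ = aₖpₖ₋₁ + pₖ₋₂ and qₖ = aₖqₖ₋₁ + qₖ₋₂:
  k=0: a=5, p=5, q=1
  k=1: a=1, p=6, q=1
  k=2: a=3, p=23, q=4
  k=3: a=3, p=75, q=13
  k=4: a=4, p=323, q=56
  k=5: a=3, p=1044, q=181
  k=6: a=3, p=3455, q=599
  k=7: a=7, p=25229, q=4374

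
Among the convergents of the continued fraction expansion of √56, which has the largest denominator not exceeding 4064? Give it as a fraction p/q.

√56 = [7; 2, 14, …] (period length 2).
Convergents:
  p_0/q_0 = 7/1
  p_1/q_1 = 15/2
  p_2/q_2 = 217/29
  p_3/q_3 = 449/60
  p_4/q_4 = 6503/869
  p_5/q_5 = 13455/1798
  p_6/q_6 = 194873/26041
q_5 = 1798 ≤ 4064 < 26041 = q_6, so the answer is 13455/1798.

13455/1798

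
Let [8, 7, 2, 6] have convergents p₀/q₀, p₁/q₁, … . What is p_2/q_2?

Using pₖ = aₖpₖ₋₁ + pₖ₋₂, qₖ = aₖqₖ₋₁ + qₖ₋₂ (with p₋₁=1, p₋₂=0, q₋₁=0, q₋₂=1):
  k=0: a=8, p=8, q=1
  k=1: a=7, p=57, q=7
  k=2: a=2, p=122, q=15

122/15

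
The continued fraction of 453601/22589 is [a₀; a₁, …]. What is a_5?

453601 = 20·22589 + 1821   →  a_0 = 20
22589 = 12·1821 + 737   →  a_1 = 12
1821 = 2·737 + 347   →  a_2 = 2
737 = 2·347 + 43   →  a_3 = 2
347 = 8·43 + 3   →  a_4 = 8
43 = 14·3 + 1   →  a_5 = 14

14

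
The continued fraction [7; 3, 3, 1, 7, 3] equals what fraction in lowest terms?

2309/316

Using pₖ = aₖpₖ₋₁ + pₖ₋₂ and qₖ = aₖqₖ₋₁ + qₖ₋₂:
  k=0: a=7, p=7, q=1
  k=1: a=3, p=22, q=3
  k=2: a=3, p=73, q=10
  k=3: a=1, p=95, q=13
  k=4: a=7, p=738, q=101
  k=5: a=3, p=2309, q=316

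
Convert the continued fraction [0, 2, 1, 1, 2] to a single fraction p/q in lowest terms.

5/13

Fold from the inside: start with 2/1.
  1 + 1/2 = 3/2
  1 + 2/3 = 5/3
  2 + 3/5 = 13/5
  0 + 5/13 = 5/13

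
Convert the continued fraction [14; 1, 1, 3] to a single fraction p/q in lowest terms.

Fold from the inside: start with 3/1.
  1 + 1/3 = 4/3
  1 + 3/4 = 7/4
  14 + 4/7 = 102/7

102/7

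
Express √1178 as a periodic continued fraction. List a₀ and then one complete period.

[34; 3, 9, 2, 9, 3, 68]

a₀ = ⌊√1178⌋ = 34.
With m₀=0, d₀=1 and mₖ₊₁ = dₖaₖ − mₖ, dₖ₊₁ = (n − mₖ₊₁²)/dₖ, aₖ₊₁ = ⌊(a₀+mₖ₊₁)/dₖ₊₁⌋:
  k=1: m=34, d=22, a=3
  k=2: m=32, d=7, a=9
  k=3: m=31, d=31, a=2
  k=4: m=31, d=7, a=9
  k=5: m=32, d=22, a=3
  k=6: m=34, d=1, a=68
d=1 and a=2a₀=68 at k=6, so the next step gives (m, d) = (34, 22) again — its k=1 value — and the period has length 6.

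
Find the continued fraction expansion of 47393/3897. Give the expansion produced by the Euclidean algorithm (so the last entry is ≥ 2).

47393 = 12×3897 + 629
3897 = 6×629 + 123
629 = 5×123 + 14
123 = 8×14 + 11
14 = 1×11 + 3
11 = 3×3 + 2
3 = 1×2 + 1
2 = 2×1 + 0  (stop)
So 47393/3897 = [12; 6, 5, 8, 1, 3, 1, 2].

[12; 6, 5, 8, 1, 3, 1, 2]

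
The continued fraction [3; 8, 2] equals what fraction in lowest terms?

53/17

Fold from the inside: start with 2/1.
  8 + 1/2 = 17/2
  3 + 2/17 = 53/17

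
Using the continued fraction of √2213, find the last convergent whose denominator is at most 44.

√2213 = [47; 23, 1, 1, 23, 94, …] (period length 5).
Convergents:
  p_0/q_0 = 47/1
  p_1/q_1 = 1082/23
  p_2/q_2 = 1129/24
  p_3/q_3 = 2211/47
q_2 = 24 ≤ 44 < 47 = q_3, so the answer is 1129/24.

1129/24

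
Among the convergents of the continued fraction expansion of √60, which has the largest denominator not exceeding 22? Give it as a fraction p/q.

31/4

√60 = [7; 1, 2, 1, 14, …] (period length 4).
Convergents:
  p_0/q_0 = 7/1
  p_1/q_1 = 8/1
  p_2/q_2 = 23/3
  p_3/q_3 = 31/4
  p_4/q_4 = 457/59
q_3 = 4 ≤ 22 < 59 = q_4, so the answer is 31/4.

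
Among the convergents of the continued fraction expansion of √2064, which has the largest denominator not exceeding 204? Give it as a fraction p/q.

7269/160

√2064 = [45; 2, 3, 7, 3, 2, 90, …] (period length 6).
Convergents:
  p_0/q_0 = 45/1
  p_1/q_1 = 91/2
  p_2/q_2 = 318/7
  p_3/q_3 = 2317/51
  p_4/q_4 = 7269/160
  p_5/q_5 = 16855/371
q_4 = 160 ≤ 204 < 371 = q_5, so the answer is 7269/160.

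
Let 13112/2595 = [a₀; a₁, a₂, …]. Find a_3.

13112 = 5·2595 + 137   →  a_0 = 5
2595 = 18·137 + 129   →  a_1 = 18
137 = 1·129 + 8   →  a_2 = 1
129 = 16·8 + 1   →  a_3 = 16

16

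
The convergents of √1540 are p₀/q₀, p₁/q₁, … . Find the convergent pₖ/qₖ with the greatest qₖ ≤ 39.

1295/33

√1540 = [39; 4, 8, 2, 8, 4, 78, …] (period length 6).
Convergents:
  p_0/q_0 = 39/1
  p_1/q_1 = 157/4
  p_2/q_2 = 1295/33
  p_3/q_3 = 2747/70
q_2 = 33 ≤ 39 < 70 = q_3, so the answer is 1295/33.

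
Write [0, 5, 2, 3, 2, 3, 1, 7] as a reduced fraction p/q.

552/3001

Using pₖ = aₖpₖ₋₁ + pₖ₋₂ and qₖ = aₖqₖ₋₁ + qₖ₋₂:
  k=0: a=0, p=0, q=1
  k=1: a=5, p=1, q=5
  k=2: a=2, p=2, q=11
  k=3: a=3, p=7, q=38
  k=4: a=2, p=16, q=87
  k=5: a=3, p=55, q=299
  k=6: a=1, p=71, q=386
  k=7: a=7, p=552, q=3001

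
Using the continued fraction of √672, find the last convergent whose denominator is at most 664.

√672 = [25; 1, 11, 1, 50, …] (period length 4).
Convergents:
  p_0/q_0 = 25/1
  p_1/q_1 = 26/1
  p_2/q_2 = 311/12
  p_3/q_3 = 337/13
  p_4/q_4 = 17161/662
  p_5/q_5 = 17498/675
q_4 = 662 ≤ 664 < 675 = q_5, so the answer is 17161/662.

17161/662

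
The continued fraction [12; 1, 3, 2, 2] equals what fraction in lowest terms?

281/22

Fold from the inside: start with 2/1.
  2 + 1/2 = 5/2
  3 + 2/5 = 17/5
  1 + 5/17 = 22/17
  12 + 17/22 = 281/22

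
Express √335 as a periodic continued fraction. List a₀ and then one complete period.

[18; 3, 3, 3, 36]

a₀ = ⌊√335⌋ = 18.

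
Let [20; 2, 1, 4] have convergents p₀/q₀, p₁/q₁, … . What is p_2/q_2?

61/3

Using pₖ = aₖpₖ₋₁ + pₖ₋₂, qₖ = aₖqₖ₋₁ + qₖ₋₂ (with p₋₁=1, p₋₂=0, q₋₁=0, q₋₂=1):
  k=0: a=20, p=20, q=1
  k=1: a=2, p=41, q=2
  k=2: a=1, p=61, q=3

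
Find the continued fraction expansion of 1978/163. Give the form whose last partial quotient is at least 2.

[12; 7, 2, 2, 4]

1978 = 12*163 + 22
163 = 7*22 + 9
22 = 2*9 + 4
9 = 2*4 + 1
4 = 4*1 + 0  (stop)
So 1978/163 = [12; 7, 2, 2, 4].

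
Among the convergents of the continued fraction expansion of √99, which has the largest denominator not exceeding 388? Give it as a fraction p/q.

√99 = [9; 1, 18, …] (period length 2).
Convergents:
  p_0/q_0 = 9/1
  p_1/q_1 = 10/1
  p_2/q_2 = 189/19
  p_3/q_3 = 199/20
  p_4/q_4 = 3771/379
  p_5/q_5 = 3970/399
q_4 = 379 ≤ 388 < 399 = q_5, so the answer is 3771/379.

3771/379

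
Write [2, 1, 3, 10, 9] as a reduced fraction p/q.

1028/373

Using pₖ = aₖpₖ₋₁ + pₖ₋₂ and qₖ = aₖqₖ₋₁ + qₖ₋₂:
  k=0: a=2, p=2, q=1
  k=1: a=1, p=3, q=1
  k=2: a=3, p=11, q=4
  k=3: a=10, p=113, q=41
  k=4: a=9, p=1028, q=373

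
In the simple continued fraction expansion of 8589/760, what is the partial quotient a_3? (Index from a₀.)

7

8589 = 11·760 + 229   →  a_0 = 11
760 = 3·229 + 73   →  a_1 = 3
229 = 3·73 + 10   →  a_2 = 3
73 = 7·10 + 3   →  a_3 = 7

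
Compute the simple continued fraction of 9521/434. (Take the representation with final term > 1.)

[21; 1, 15, 13, 2]

9521 = 21*434 + 407
434 = 1*407 + 27
407 = 15*27 + 2
27 = 13*2 + 1
2 = 2*1 + 0  (stop)
So 9521/434 = [21; 1, 15, 13, 2].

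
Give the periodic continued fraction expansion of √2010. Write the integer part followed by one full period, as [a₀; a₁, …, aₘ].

a₀ = ⌊√2010⌋ = 44.

[44; 1, 4, 1, 88]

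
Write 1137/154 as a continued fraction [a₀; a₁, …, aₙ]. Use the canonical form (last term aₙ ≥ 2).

1137 = 7×154 + 59
154 = 2×59 + 36
59 = 1×36 + 23
36 = 1×23 + 13
23 = 1×13 + 10
13 = 1×10 + 3
10 = 3×3 + 1
3 = 3×1 + 0  (stop)
So 1137/154 = [7; 2, 1, 1, 1, 1, 3, 3].

[7; 2, 1, 1, 1, 1, 3, 3]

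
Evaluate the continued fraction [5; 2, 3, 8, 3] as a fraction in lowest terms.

983/181

Using pₖ = aₖpₖ₋₁ + pₖ₋₂ and qₖ = aₖqₖ₋₁ + qₖ₋₂:
  k=0: a=5, p=5, q=1
  k=1: a=2, p=11, q=2
  k=2: a=3, p=38, q=7
  k=3: a=8, p=315, q=58
  k=4: a=3, p=983, q=181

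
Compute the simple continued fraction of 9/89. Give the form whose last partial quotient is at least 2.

9 = 0·89 + 9
89 = 9·9 + 8
9 = 1·8 + 1
8 = 8·1 + 0  (stop)
So 9/89 = [0; 9, 1, 8].

[0; 9, 1, 8]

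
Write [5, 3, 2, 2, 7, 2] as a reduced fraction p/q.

1424/269

Using pₖ = aₖpₖ₋₁ + pₖ₋₂ and qₖ = aₖqₖ₋₁ + qₖ₋₂:
  k=0: a=5, p=5, q=1
  k=1: a=3, p=16, q=3
  k=2: a=2, p=37, q=7
  k=3: a=2, p=90, q=17
  k=4: a=7, p=667, q=126
  k=5: a=2, p=1424, q=269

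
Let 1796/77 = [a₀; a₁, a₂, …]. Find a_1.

1796 = 23·77 + 25   →  a_0 = 23
77 = 3·25 + 2   →  a_1 = 3

3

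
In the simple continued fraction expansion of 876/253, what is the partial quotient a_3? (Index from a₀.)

6

876 = 3·253 + 117   →  a_0 = 3
253 = 2·117 + 19   →  a_1 = 2
117 = 6·19 + 3   →  a_2 = 6
19 = 6·3 + 1   →  a_3 = 6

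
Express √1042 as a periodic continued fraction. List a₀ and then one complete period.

[32; 3, 1, 1, 3, 64]

a₀ = ⌊√1042⌋ = 32.
With m₀=0, d₀=1 and mₖ₊₁ = dₖaₖ − mₖ, dₖ₊₁ = (n − mₖ₊₁²)/dₖ, aₖ₊₁ = ⌊(a₀+mₖ₊₁)/dₖ₊₁⌋:
  k=1: m=32, d=18, a=3
  k=2: m=22, d=31, a=1
  k=3: m=9, d=31, a=1
  k=4: m=22, d=18, a=3
  k=5: m=32, d=1, a=64
d=1 and a=2a₀=64 at k=5, so the next step gives (m, d) = (32, 18) again — its k=1 value — and the period has length 5.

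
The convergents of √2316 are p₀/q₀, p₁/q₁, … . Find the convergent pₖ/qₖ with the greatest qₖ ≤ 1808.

37008/769

√2316 = [48; 8, 96, …] (period length 2).
Convergents:
  p_0/q_0 = 48/1
  p_1/q_1 = 385/8
  p_2/q_2 = 37008/769
  p_3/q_3 = 296449/6160
q_2 = 769 ≤ 1808 < 6160 = q_3, so the answer is 37008/769.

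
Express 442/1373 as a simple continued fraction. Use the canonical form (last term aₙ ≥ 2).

[0; 3, 9, 2, 2, 9]

442 = 0·1373 + 442
1373 = 3·442 + 47
442 = 9·47 + 19
47 = 2·19 + 9
19 = 2·9 + 1
9 = 9·1 + 0  (stop)
So 442/1373 = [0; 3, 9, 2, 2, 9].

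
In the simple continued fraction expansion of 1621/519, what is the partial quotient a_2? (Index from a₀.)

1621 = 3·519 + 64   →  a_0 = 3
519 = 8·64 + 7   →  a_1 = 8
64 = 9·7 + 1   →  a_2 = 9

9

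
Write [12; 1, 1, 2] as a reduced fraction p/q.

Using pₖ = aₖpₖ₋₁ + pₖ₋₂ and qₖ = aₖqₖ₋₁ + qₖ₋₂:
  k=0: a=12, p=12, q=1
  k=1: a=1, p=13, q=1
  k=2: a=1, p=25, q=2
  k=3: a=2, p=63, q=5

63/5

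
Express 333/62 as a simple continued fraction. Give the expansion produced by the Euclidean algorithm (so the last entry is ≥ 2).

333 = 5·62 + 23
62 = 2·23 + 16
23 = 1·16 + 7
16 = 2·7 + 2
7 = 3·2 + 1
2 = 2·1 + 0  (stop)
So 333/62 = [5; 2, 1, 2, 3, 2].

[5; 2, 1, 2, 3, 2]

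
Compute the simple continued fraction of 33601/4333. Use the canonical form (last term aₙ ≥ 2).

33601 = 7×4333 + 3270
4333 = 1×3270 + 1063
3270 = 3×1063 + 81
1063 = 13×81 + 10
81 = 8×10 + 1
10 = 10×1 + 0  (stop)
So 33601/4333 = [7; 1, 3, 13, 8, 10].

[7; 1, 3, 13, 8, 10]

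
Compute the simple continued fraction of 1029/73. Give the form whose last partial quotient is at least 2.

[14; 10, 2, 3]

1029 = 14×73 + 7
73 = 10×7 + 3
7 = 2×3 + 1
3 = 3×1 + 0  (stop)
So 1029/73 = [14; 10, 2, 3].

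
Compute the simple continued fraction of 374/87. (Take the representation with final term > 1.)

[4; 3, 2, 1, 8]

374 = 4·87 + 26
87 = 3·26 + 9
26 = 2·9 + 8
9 = 1·8 + 1
8 = 8·1 + 0  (stop)
So 374/87 = [4; 3, 2, 1, 8].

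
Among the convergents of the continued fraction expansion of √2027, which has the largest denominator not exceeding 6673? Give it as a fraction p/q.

182385/4051

√2027 = [45; 45, 90, …] (period length 2).
Convergents:
  p_0/q_0 = 45/1
  p_1/q_1 = 2026/45
  p_2/q_2 = 182385/4051
  p_3/q_3 = 8209351/182340
q_2 = 4051 ≤ 6673 < 182340 = q_3, so the answer is 182385/4051.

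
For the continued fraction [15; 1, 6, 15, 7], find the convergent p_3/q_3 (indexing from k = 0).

Using pₖ = aₖpₖ₋₁ + pₖ₋₂, qₖ = aₖqₖ₋₁ + qₖ₋₂ (with p₋₁=1, p₋₂=0, q₋₁=0, q₋₂=1):
  k=0: a=15, p=15, q=1
  k=1: a=1, p=16, q=1
  k=2: a=6, p=111, q=7
  k=3: a=15, p=1681, q=106

1681/106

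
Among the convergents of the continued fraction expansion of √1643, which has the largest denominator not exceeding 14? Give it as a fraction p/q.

√1643 = [40; 1, 1, 6, 1, 6, 1, 1, 80, …] (period length 8).
Convergents:
  p_0/q_0 = 40/1
  p_1/q_1 = 41/1
  p_2/q_2 = 81/2
  p_3/q_3 = 527/13
  p_4/q_4 = 608/15
q_3 = 13 ≤ 14 < 15 = q_4, so the answer is 527/13.

527/13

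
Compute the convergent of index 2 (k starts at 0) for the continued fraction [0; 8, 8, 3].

Using pₖ = aₖpₖ₋₁ + pₖ₋₂, qₖ = aₖqₖ₋₁ + qₖ₋₂ (with p₋₁=1, p₋₂=0, q₋₁=0, q₋₂=1):
  k=0: a=0, p=0, q=1
  k=1: a=8, p=1, q=8
  k=2: a=8, p=8, q=65

8/65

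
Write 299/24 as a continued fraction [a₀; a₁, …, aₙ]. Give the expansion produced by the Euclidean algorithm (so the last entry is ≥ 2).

[12; 2, 5, 2]

299 = 12*24 + 11
24 = 2*11 + 2
11 = 5*2 + 1
2 = 2*1 + 0  (stop)
So 299/24 = [12; 2, 5, 2].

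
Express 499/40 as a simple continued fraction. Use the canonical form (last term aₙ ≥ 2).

[12; 2, 9, 2]

499 = 12×40 + 19
40 = 2×19 + 2
19 = 9×2 + 1
2 = 2×1 + 0  (stop)
So 499/40 = [12; 2, 9, 2].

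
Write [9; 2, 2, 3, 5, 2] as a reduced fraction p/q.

Fold from the inside: start with 2/1.
  5 + 1/2 = 11/2
  3 + 2/11 = 35/11
  2 + 11/35 = 81/35
  2 + 35/81 = 197/81
  9 + 81/197 = 1854/197

1854/197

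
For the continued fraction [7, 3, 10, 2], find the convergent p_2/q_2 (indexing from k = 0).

Using pₖ = aₖpₖ₋₁ + pₖ₋₂, qₖ = aₖqₖ₋₁ + qₖ₋₂ (with p₋₁=1, p₋₂=0, q₋₁=0, q₋₂=1):
  k=0: a=7, p=7, q=1
  k=1: a=3, p=22, q=3
  k=2: a=10, p=227, q=31

227/31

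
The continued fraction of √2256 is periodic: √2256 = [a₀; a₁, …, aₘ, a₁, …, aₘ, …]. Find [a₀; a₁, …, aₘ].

a₀ = ⌊√2256⌋ = 47.
With m₀=0, d₀=1 and mₖ₊₁ = dₖaₖ − mₖ, dₖ₊₁ = (n − mₖ₊₁²)/dₖ, aₖ₊₁ = ⌊(a₀+mₖ₊₁)/dₖ₊₁⌋:
  k=1: m=47, d=47, a=2
  k=2: m=47, d=1, a=94
d=1 and a=2a₀=94 at k=2, so the next step gives (m, d) = (47, 47) again — its k=1 value — and the period has length 2.

[47; 2, 94]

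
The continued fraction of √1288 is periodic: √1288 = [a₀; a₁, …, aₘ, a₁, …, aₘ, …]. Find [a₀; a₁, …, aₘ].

[35; 1, 7, 1, 70]

a₀ = ⌊√1288⌋ = 35.
With m₀=0, d₀=1 and mₖ₊₁ = dₖaₖ − mₖ, dₖ₊₁ = (n − mₖ₊₁²)/dₖ, aₖ₊₁ = ⌊(a₀+mₖ₊₁)/dₖ₊₁⌋:
  k=1: m=35, d=63, a=1
  k=2: m=28, d=8, a=7
  k=3: m=28, d=63, a=1
  k=4: m=35, d=1, a=70
d=1 and a=2a₀=70 at k=4, so the next step gives (m, d) = (35, 63) again — its k=1 value — and the period has length 4.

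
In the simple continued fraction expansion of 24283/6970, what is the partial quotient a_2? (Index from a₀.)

15

24283 = 3·6970 + 3373   →  a_0 = 3
6970 = 2·3373 + 224   →  a_1 = 2
3373 = 15·224 + 13   →  a_2 = 15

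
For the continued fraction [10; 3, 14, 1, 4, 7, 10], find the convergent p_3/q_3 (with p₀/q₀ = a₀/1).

Using pₖ = aₖpₖ₋₁ + pₖ₋₂, qₖ = aₖqₖ₋₁ + qₖ₋₂ (with p₋₁=1, p₋₂=0, q₋₁=0, q₋₂=1):
  k=0: a=10, p=10, q=1
  k=1: a=3, p=31, q=3
  k=2: a=14, p=444, q=43
  k=3: a=1, p=475, q=46

475/46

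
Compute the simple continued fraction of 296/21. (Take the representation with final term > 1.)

296 = 14×21 + 2
21 = 10×2 + 1
2 = 2×1 + 0  (stop)
So 296/21 = [14; 10, 2].

[14; 10, 2]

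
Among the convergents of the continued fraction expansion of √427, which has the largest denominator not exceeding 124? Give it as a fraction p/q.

2521/122

√427 = [20; 1, 1, 1, 40, …] (period length 4).
Convergents:
  p_0/q_0 = 20/1
  p_1/q_1 = 21/1
  p_2/q_2 = 41/2
  p_3/q_3 = 62/3
  p_4/q_4 = 2521/122
  p_5/q_5 = 2583/125
q_4 = 122 ≤ 124 < 125 = q_5, so the answer is 2521/122.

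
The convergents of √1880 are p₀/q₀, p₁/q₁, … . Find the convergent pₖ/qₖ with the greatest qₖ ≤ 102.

√1880 = [43; 2, 1, 3, 1, 2, 86, …] (period length 6).
Convergents:
  p_0/q_0 = 43/1
  p_1/q_1 = 87/2
  p_2/q_2 = 130/3
  p_3/q_3 = 477/11
  p_4/q_4 = 607/14
  p_5/q_5 = 1691/39
  p_6/q_6 = 146033/3368
q_5 = 39 ≤ 102 < 3368 = q_6, so the answer is 1691/39.

1691/39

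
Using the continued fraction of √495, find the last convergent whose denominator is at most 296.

√495 = [22; 4, 44, …] (period length 2).
Convergents:
  p_0/q_0 = 22/1
  p_1/q_1 = 89/4
  p_2/q_2 = 3938/177
  p_3/q_3 = 15841/712
q_2 = 177 ≤ 296 < 712 = q_3, so the answer is 3938/177.

3938/177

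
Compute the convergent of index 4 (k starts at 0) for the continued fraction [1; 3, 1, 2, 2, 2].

33/26

Using pₖ = aₖpₖ₋₁ + pₖ₋₂, qₖ = aₖqₖ₋₁ + qₖ₋₂ (with p₋₁=1, p₋₂=0, q₋₁=0, q₋₂=1):
  k=0: a=1, p=1, q=1
  k=1: a=3, p=4, q=3
  k=2: a=1, p=5, q=4
  k=3: a=2, p=14, q=11
  k=4: a=2, p=33, q=26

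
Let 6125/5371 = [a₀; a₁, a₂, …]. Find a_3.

9

6125 = 1·5371 + 754   →  a_0 = 1
5371 = 7·754 + 93   →  a_1 = 7
754 = 8·93 + 10   →  a_2 = 8
93 = 9·10 + 3   →  a_3 = 9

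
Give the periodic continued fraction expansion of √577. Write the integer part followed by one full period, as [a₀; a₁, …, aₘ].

[24; 48]

a₀ = ⌊√577⌋ = 24.
With m₀=0, d₀=1 and mₖ₊₁ = dₖaₖ − mₖ, dₖ₊₁ = (n − mₖ₊₁²)/dₖ, aₖ₊₁ = ⌊(a₀+mₖ₊₁)/dₖ₊₁⌋:
  k=1: m=24, d=1, a=48
d=1 and a=2a₀=48 at k=1, so the next step gives (m, d) = (24, 1) again — its k=1 value — and the period has length 1.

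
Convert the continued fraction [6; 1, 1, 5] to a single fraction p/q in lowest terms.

72/11

Fold from the inside: start with 5/1.
  1 + 1/5 = 6/5
  1 + 5/6 = 11/6
  6 + 6/11 = 72/11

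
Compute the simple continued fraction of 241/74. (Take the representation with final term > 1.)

[3; 3, 1, 8, 2]

241 = 3*74 + 19
74 = 3*19 + 17
19 = 1*17 + 2
17 = 8*2 + 1
2 = 2*1 + 0  (stop)
So 241/74 = [3; 3, 1, 8, 2].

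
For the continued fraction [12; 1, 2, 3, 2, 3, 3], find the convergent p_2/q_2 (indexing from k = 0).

Using pₖ = aₖpₖ₋₁ + pₖ₋₂, qₖ = aₖqₖ₋₁ + qₖ₋₂ (with p₋₁=1, p₋₂=0, q₋₁=0, q₋₂=1):
  k=0: a=12, p=12, q=1
  k=1: a=1, p=13, q=1
  k=2: a=2, p=38, q=3

38/3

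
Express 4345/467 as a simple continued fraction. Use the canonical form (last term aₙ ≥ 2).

[9; 3, 3, 2, 6, 3]

4345 = 9·467 + 142
467 = 3·142 + 41
142 = 3·41 + 19
41 = 2·19 + 3
19 = 6·3 + 1
3 = 3·1 + 0  (stop)
So 4345/467 = [9; 3, 3, 2, 6, 3].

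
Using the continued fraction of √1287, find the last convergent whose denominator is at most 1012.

20628/575

√1287 = [35; 1, 6, 1, 70, …] (period length 4).
Convergents:
  p_0/q_0 = 35/1
  p_1/q_1 = 36/1
  p_2/q_2 = 251/7
  p_3/q_3 = 287/8
  p_4/q_4 = 20341/567
  p_5/q_5 = 20628/575
  p_6/q_6 = 144109/4017
q_5 = 575 ≤ 1012 < 4017 = q_6, so the answer is 20628/575.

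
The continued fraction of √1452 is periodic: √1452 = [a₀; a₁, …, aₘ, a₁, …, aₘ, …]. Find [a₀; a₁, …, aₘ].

[38; 9, 1, 1, 18, 1, 1, 9, 76]

a₀ = ⌊√1452⌋ = 38.
With m₀=0, d₀=1 and mₖ₊₁ = dₖaₖ − mₖ, dₖ₊₁ = (n − mₖ₊₁²)/dₖ, aₖ₊₁ = ⌊(a₀+mₖ₊₁)/dₖ₊₁⌋:
  k=1: m=38, d=8, a=9
  k=2: m=34, d=37, a=1
  k=3: m=3, d=39, a=1
  k=4: m=36, d=4, a=18
  k=5: m=36, d=39, a=1
  k=6: m=3, d=37, a=1
  k=7: m=34, d=8, a=9
  k=8: m=38, d=1, a=76
d=1 and a=2a₀=76 at k=8, so the next step gives (m, d) = (38, 8) again — its k=1 value — and the period has length 8.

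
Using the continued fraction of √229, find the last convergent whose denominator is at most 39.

√229 = [15; 7, 1, 1, 7, 30, …] (period length 5).
Convergents:
  p_0/q_0 = 15/1
  p_1/q_1 = 106/7
  p_2/q_2 = 121/8
  p_3/q_3 = 227/15
  p_4/q_4 = 1710/113
q_3 = 15 ≤ 39 < 113 = q_4, so the answer is 227/15.

227/15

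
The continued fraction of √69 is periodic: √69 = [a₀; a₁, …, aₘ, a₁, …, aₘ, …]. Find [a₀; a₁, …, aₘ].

[8; 3, 3, 1, 4, 1, 3, 3, 16]

a₀ = ⌊√69⌋ = 8.
With m₀=0, d₀=1 and mₖ₊₁ = dₖaₖ − mₖ, dₖ₊₁ = (n − mₖ₊₁²)/dₖ, aₖ₊₁ = ⌊(a₀+mₖ₊₁)/dₖ₊₁⌋:
  k=1: m=8, d=5, a=3
  k=2: m=7, d=4, a=3
  k=3: m=5, d=11, a=1
  k=4: m=6, d=3, a=4
  k=5: m=6, d=11, a=1
  k=6: m=5, d=4, a=3
  k=7: m=7, d=5, a=3
  k=8: m=8, d=1, a=16
d=1 and a=2a₀=16 at k=8, so the next step gives (m, d) = (8, 5) again — its k=1 value — and the period has length 8.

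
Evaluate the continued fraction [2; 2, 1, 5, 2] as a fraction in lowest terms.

87/37

Fold from the inside: start with 2/1.
  5 + 1/2 = 11/2
  1 + 2/11 = 13/11
  2 + 11/13 = 37/13
  2 + 13/37 = 87/37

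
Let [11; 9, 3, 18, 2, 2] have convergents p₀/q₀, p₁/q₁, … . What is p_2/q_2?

Using pₖ = aₖpₖ₋₁ + pₖ₋₂, qₖ = aₖqₖ₋₁ + qₖ₋₂ (with p₋₁=1, p₋₂=0, q₋₁=0, q₋₂=1):
  k=0: a=11, p=11, q=1
  k=1: a=9, p=100, q=9
  k=2: a=3, p=311, q=28

311/28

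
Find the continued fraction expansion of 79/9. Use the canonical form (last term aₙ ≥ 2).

[8; 1, 3, 2]

79 = 8×9 + 7
9 = 1×7 + 2
7 = 3×2 + 1
2 = 2×1 + 0  (stop)
So 79/9 = [8; 1, 3, 2].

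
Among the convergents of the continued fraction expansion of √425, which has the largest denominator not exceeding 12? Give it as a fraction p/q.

165/8

√425 = [20; 1, 1, 1, 1, 1, 1, 40, …] (period length 7).
Convergents:
  p_0/q_0 = 20/1
  p_1/q_1 = 21/1
  p_2/q_2 = 41/2
  p_3/q_3 = 62/3
  p_4/q_4 = 103/5
  p_5/q_5 = 165/8
  p_6/q_6 = 268/13
q_5 = 8 ≤ 12 < 13 = q_6, so the answer is 165/8.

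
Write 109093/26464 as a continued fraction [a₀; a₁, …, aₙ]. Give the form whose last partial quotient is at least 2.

109093 = 4×26464 + 3237
26464 = 8×3237 + 568
3237 = 5×568 + 397
568 = 1×397 + 171
397 = 2×171 + 55
171 = 3×55 + 6
55 = 9×6 + 1
6 = 6×1 + 0  (stop)
So 109093/26464 = [4; 8, 5, 1, 2, 3, 9, 6].

[4; 8, 5, 1, 2, 3, 9, 6]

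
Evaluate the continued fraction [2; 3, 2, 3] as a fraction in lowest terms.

Fold from the inside: start with 3/1.
  2 + 1/3 = 7/3
  3 + 3/7 = 24/7
  2 + 7/24 = 55/24

55/24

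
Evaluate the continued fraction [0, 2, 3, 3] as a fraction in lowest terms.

Using pₖ = aₖpₖ₋₁ + pₖ₋₂ and qₖ = aₖqₖ₋₁ + qₖ₋₂:
  k=0: a=0, p=0, q=1
  k=1: a=2, p=1, q=2
  k=2: a=3, p=3, q=7
  k=3: a=3, p=10, q=23

10/23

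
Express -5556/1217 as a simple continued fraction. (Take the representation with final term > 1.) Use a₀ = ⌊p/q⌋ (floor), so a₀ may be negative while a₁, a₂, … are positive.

[-5; 2, 3, 3, 17, 3]

-5556 = -5*1217 + 529
1217 = 2*529 + 159
529 = 3*159 + 52
159 = 3*52 + 3
52 = 17*3 + 1
3 = 3*1 + 0  (stop)
So -5556/1217 = [-5; 2, 3, 3, 17, 3].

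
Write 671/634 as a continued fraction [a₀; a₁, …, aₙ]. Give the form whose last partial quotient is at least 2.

671 = 1·634 + 37
634 = 17·37 + 5
37 = 7·5 + 2
5 = 2·2 + 1
2 = 2·1 + 0  (stop)
So 671/634 = [1; 17, 7, 2, 2].

[1; 17, 7, 2, 2]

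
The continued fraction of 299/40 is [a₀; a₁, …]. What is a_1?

2

299 = 7·40 + 19   →  a_0 = 7
40 = 2·19 + 2   →  a_1 = 2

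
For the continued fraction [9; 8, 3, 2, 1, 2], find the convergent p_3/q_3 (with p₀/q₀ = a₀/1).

Using pₖ = aₖpₖ₋₁ + pₖ₋₂, qₖ = aₖqₖ₋₁ + qₖ₋₂ (with p₋₁=1, p₋₂=0, q₋₁=0, q₋₂=1):
  k=0: a=9, p=9, q=1
  k=1: a=8, p=73, q=8
  k=2: a=3, p=228, q=25
  k=3: a=2, p=529, q=58

529/58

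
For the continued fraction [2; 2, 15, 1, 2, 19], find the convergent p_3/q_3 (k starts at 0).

Using pₖ = aₖpₖ₋₁ + pₖ₋₂, qₖ = aₖqₖ₋₁ + qₖ₋₂ (with p₋₁=1, p₋₂=0, q₋₁=0, q₋₂=1):
  k=0: a=2, p=2, q=1
  k=1: a=2, p=5, q=2
  k=2: a=15, p=77, q=31
  k=3: a=1, p=82, q=33

82/33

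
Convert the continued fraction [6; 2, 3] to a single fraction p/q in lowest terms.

Using pₖ = aₖpₖ₋₁ + pₖ₋₂ and qₖ = aₖqₖ₋₁ + qₖ₋₂:
  k=0: a=6, p=6, q=1
  k=1: a=2, p=13, q=2
  k=2: a=3, p=45, q=7

45/7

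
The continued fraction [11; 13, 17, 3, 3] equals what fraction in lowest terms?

25022/2259

Using pₖ = aₖpₖ₋₁ + pₖ₋₂ and qₖ = aₖqₖ₋₁ + qₖ₋₂:
  k=0: a=11, p=11, q=1
  k=1: a=13, p=144, q=13
  k=2: a=17, p=2459, q=222
  k=3: a=3, p=7521, q=679
  k=4: a=3, p=25022, q=2259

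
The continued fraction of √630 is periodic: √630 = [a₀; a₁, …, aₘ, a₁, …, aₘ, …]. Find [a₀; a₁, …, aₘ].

a₀ = ⌊√630⌋ = 25.
With m₀=0, d₀=1 and mₖ₊₁ = dₖaₖ − mₖ, dₖ₊₁ = (n − mₖ₊₁²)/dₖ, aₖ₊₁ = ⌊(a₀+mₖ₊₁)/dₖ₊₁⌋:
  k=1: m=25, d=5, a=10
  k=2: m=25, d=1, a=50
d=1 and a=2a₀=50 at k=2, so the next step gives (m, d) = (25, 5) again — its k=1 value — and the period has length 2.

[25; 10, 50]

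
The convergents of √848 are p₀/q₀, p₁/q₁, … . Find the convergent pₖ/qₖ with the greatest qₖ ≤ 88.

2417/83

√848 = [29; 8, 3, 3, 3, 8, 58, …] (period length 6).
Convergents:
  p_0/q_0 = 29/1
  p_1/q_1 = 233/8
  p_2/q_2 = 728/25
  p_3/q_3 = 2417/83
  p_4/q_4 = 7979/274
q_3 = 83 ≤ 88 < 274 = q_4, so the answer is 2417/83.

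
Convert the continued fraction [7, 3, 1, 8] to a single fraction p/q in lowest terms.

Using pₖ = aₖpₖ₋₁ + pₖ₋₂ and qₖ = aₖqₖ₋₁ + qₖ₋₂:
  k=0: a=7, p=7, q=1
  k=1: a=3, p=22, q=3
  k=2: a=1, p=29, q=4
  k=3: a=8, p=254, q=35

254/35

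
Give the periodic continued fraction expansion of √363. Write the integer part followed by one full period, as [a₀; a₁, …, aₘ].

[19; 19, 38]

a₀ = ⌊√363⌋ = 19.
With m₀=0, d₀=1 and mₖ₊₁ = dₖaₖ − mₖ, dₖ₊₁ = (n − mₖ₊₁²)/dₖ, aₖ₊₁ = ⌊(a₀+mₖ₊₁)/dₖ₊₁⌋:
  k=1: m=19, d=2, a=19
  k=2: m=19, d=1, a=38
d=1 and a=2a₀=38 at k=2, so the next step gives (m, d) = (19, 2) again — its k=1 value — and the period has length 2.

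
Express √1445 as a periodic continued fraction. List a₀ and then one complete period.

[38; 76]

a₀ = ⌊√1445⌋ = 38.
With m₀=0, d₀=1 and mₖ₊₁ = dₖaₖ − mₖ, dₖ₊₁ = (n − mₖ₊₁²)/dₖ, aₖ₊₁ = ⌊(a₀+mₖ₊₁)/dₖ₊₁⌋:
  k=1: m=38, d=1, a=76
d=1 and a=2a₀=76 at k=1, so the next step gives (m, d) = (38, 1) again — its k=1 value — and the period has length 1.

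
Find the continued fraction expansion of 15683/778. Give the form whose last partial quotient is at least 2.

[20; 6, 3, 13, 3]

15683 = 20·778 + 123
778 = 6·123 + 40
123 = 3·40 + 3
40 = 13·3 + 1
3 = 3·1 + 0  (stop)
So 15683/778 = [20; 6, 3, 13, 3].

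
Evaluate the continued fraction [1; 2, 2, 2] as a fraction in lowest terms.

17/12

Using pₖ = aₖpₖ₋₁ + pₖ₋₂ and qₖ = aₖqₖ₋₁ + qₖ₋₂:
  k=0: a=1, p=1, q=1
  k=1: a=2, p=3, q=2
  k=2: a=2, p=7, q=5
  k=3: a=2, p=17, q=12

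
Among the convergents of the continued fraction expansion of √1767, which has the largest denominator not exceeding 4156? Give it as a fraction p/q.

98910/2353

√1767 = [42; 28, 84, …] (period length 2).
Convergents:
  p_0/q_0 = 42/1
  p_1/q_1 = 1177/28
  p_2/q_2 = 98910/2353
  p_3/q_3 = 2770657/65912
q_2 = 2353 ≤ 4156 < 65912 = q_3, so the answer is 98910/2353.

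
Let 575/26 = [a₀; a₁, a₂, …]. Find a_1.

575 = 22·26 + 3   →  a_0 = 22
26 = 8·3 + 2   →  a_1 = 8

8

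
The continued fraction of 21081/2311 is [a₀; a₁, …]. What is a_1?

8

21081 = 9·2311 + 282   →  a_0 = 9
2311 = 8·282 + 55   →  a_1 = 8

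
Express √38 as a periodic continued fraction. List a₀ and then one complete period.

[6; 6, 12]

a₀ = ⌊√38⌋ = 6.
With m₀=0, d₀=1 and mₖ₊₁ = dₖaₖ − mₖ, dₖ₊₁ = (n − mₖ₊₁²)/dₖ, aₖ₊₁ = ⌊(a₀+mₖ₊₁)/dₖ₊₁⌋:
  k=1: m=6, d=2, a=6
  k=2: m=6, d=1, a=12
d=1 and a=2a₀=12 at k=2, so the next step gives (m, d) = (6, 2) again — its k=1 value — and the period has length 2.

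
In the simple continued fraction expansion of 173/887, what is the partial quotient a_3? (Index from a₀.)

1

173 = 0·887 + 173   →  a_0 = 0
887 = 5·173 + 22   →  a_1 = 5
173 = 7·22 + 19   →  a_2 = 7
22 = 1·19 + 3   →  a_3 = 1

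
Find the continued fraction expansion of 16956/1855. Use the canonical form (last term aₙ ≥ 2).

[9; 7, 9, 3, 9]

16956 = 9·1855 + 261
1855 = 7·261 + 28
261 = 9·28 + 9
28 = 3·9 + 1
9 = 9·1 + 0  (stop)
So 16956/1855 = [9; 7, 9, 3, 9].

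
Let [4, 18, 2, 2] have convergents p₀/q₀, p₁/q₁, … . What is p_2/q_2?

150/37

Using pₖ = aₖpₖ₋₁ + pₖ₋₂, qₖ = aₖqₖ₋₁ + qₖ₋₂ (with p₋₁=1, p₋₂=0, q₋₁=0, q₋₂=1):
  k=0: a=4, p=4, q=1
  k=1: a=18, p=73, q=18
  k=2: a=2, p=150, q=37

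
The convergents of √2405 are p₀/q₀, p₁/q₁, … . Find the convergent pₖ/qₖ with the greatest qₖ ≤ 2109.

√2405 = [49; 24, 1, 1, 24, 98, …] (period length 5).
Convergents:
  p_0/q_0 = 49/1
  p_1/q_1 = 1177/24
  p_2/q_2 = 1226/25
  p_3/q_3 = 2403/49
  p_4/q_4 = 58898/1201
  p_5/q_5 = 5774407/117747
q_4 = 1201 ≤ 2109 < 117747 = q_5, so the answer is 58898/1201.

58898/1201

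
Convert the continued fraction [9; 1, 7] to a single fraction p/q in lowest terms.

Using pₖ = aₖpₖ₋₁ + pₖ₋₂ and qₖ = aₖqₖ₋₁ + qₖ₋₂:
  k=0: a=9, p=9, q=1
  k=1: a=1, p=10, q=1
  k=2: a=7, p=79, q=8

79/8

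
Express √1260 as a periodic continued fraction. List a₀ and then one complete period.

a₀ = ⌊√1260⌋ = 35.

[35; 2, 70]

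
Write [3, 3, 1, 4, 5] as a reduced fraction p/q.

323/99

Fold from the inside: start with 5/1.
  4 + 1/5 = 21/5
  1 + 5/21 = 26/21
  3 + 21/26 = 99/26
  3 + 26/99 = 323/99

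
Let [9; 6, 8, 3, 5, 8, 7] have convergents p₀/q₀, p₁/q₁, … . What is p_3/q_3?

1402/153

Using pₖ = aₖpₖ₋₁ + pₖ₋₂, qₖ = aₖqₖ₋₁ + qₖ₋₂ (with p₋₁=1, p₋₂=0, q₋₁=0, q₋₂=1):
  k=0: a=9, p=9, q=1
  k=1: a=6, p=55, q=6
  k=2: a=8, p=449, q=49
  k=3: a=3, p=1402, q=153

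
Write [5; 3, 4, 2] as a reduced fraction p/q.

154/29

Fold from the inside: start with 2/1.
  4 + 1/2 = 9/2
  3 + 2/9 = 29/9
  5 + 9/29 = 154/29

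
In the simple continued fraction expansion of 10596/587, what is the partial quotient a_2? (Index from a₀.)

1

10596 = 18·587 + 30   →  a_0 = 18
587 = 19·30 + 17   →  a_1 = 19
30 = 1·17 + 13   →  a_2 = 1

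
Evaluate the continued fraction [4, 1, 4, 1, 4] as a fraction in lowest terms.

Fold from the inside: start with 4/1.
  1 + 1/4 = 5/4
  4 + 4/5 = 24/5
  1 + 5/24 = 29/24
  4 + 24/29 = 140/29

140/29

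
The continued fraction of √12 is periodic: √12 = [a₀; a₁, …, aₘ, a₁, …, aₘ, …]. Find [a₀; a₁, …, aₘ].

a₀ = ⌊√12⌋ = 3.
With m₀=0, d₀=1 and mₖ₊₁ = dₖaₖ − mₖ, dₖ₊₁ = (n − mₖ₊₁²)/dₖ, aₖ₊₁ = ⌊(a₀+mₖ₊₁)/dₖ₊₁⌋:
  k=1: m=3, d=3, a=2
  k=2: m=3, d=1, a=6
d=1 and a=2a₀=6 at k=2, so the next step gives (m, d) = (3, 3) again — its k=1 value — and the period has length 2.

[3; 2, 6]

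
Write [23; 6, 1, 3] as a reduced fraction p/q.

625/27

Fold from the inside: start with 3/1.
  1 + 1/3 = 4/3
  6 + 3/4 = 27/4
  23 + 4/27 = 625/27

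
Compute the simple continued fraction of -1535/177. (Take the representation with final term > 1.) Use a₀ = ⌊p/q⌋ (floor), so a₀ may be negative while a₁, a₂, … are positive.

[-9; 3, 19, 3]

-1535 = -9·177 + 58
177 = 3·58 + 3
58 = 19·3 + 1
3 = 3·1 + 0  (stop)
So -1535/177 = [-9; 3, 19, 3].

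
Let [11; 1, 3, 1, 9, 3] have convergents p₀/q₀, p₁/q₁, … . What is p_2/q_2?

47/4

Using pₖ = aₖpₖ₋₁ + pₖ₋₂, qₖ = aₖqₖ₋₁ + qₖ₋₂ (with p₋₁=1, p₋₂=0, q₋₁=0, q₋₂=1):
  k=0: a=11, p=11, q=1
  k=1: a=1, p=12, q=1
  k=2: a=3, p=47, q=4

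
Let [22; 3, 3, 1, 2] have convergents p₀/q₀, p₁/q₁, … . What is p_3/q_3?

Using pₖ = aₖpₖ₋₁ + pₖ₋₂, qₖ = aₖqₖ₋₁ + qₖ₋₂ (with p₋₁=1, p₋₂=0, q₋₁=0, q₋₂=1):
  k=0: a=22, p=22, q=1
  k=1: a=3, p=67, q=3
  k=2: a=3, p=223, q=10
  k=3: a=1, p=290, q=13

290/13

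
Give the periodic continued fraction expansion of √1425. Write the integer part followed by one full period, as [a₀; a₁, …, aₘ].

a₀ = ⌊√1425⌋ = 37.
With m₀=0, d₀=1 and mₖ₊₁ = dₖaₖ − mₖ, dₖ₊₁ = (n − mₖ₊₁²)/dₖ, aₖ₊₁ = ⌊(a₀+mₖ₊₁)/dₖ₊₁⌋:
  k=1: m=37, d=56, a=1
  k=2: m=19, d=19, a=2
  k=3: m=19, d=56, a=1
  k=4: m=37, d=1, a=74
d=1 and a=2a₀=74 at k=4, so the next step gives (m, d) = (37, 56) again — its k=1 value — and the period has length 4.

[37; 1, 2, 1, 74]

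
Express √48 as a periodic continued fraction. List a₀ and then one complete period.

[6; 1, 12]

a₀ = ⌊√48⌋ = 6.
With m₀=0, d₀=1 and mₖ₊₁ = dₖaₖ − mₖ, dₖ₊₁ = (n − mₖ₊₁²)/dₖ, aₖ₊₁ = ⌊(a₀+mₖ₊₁)/dₖ₊₁⌋:
  k=1: m=6, d=12, a=1
  k=2: m=6, d=1, a=12
d=1 and a=2a₀=12 at k=2, so the next step gives (m, d) = (6, 12) again — its k=1 value — and the period has length 2.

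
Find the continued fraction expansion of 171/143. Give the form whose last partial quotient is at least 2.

[1; 5, 9, 3]

171 = 1*143 + 28
143 = 5*28 + 3
28 = 9*3 + 1
3 = 3*1 + 0  (stop)
So 171/143 = [1; 5, 9, 3].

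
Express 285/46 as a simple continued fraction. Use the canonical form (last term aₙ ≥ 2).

[6; 5, 9]

285 = 6×46 + 9
46 = 5×9 + 1
9 = 9×1 + 0  (stop)
So 285/46 = [6; 5, 9].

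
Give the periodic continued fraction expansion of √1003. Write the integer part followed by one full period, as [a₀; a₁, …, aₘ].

a₀ = ⌊√1003⌋ = 31.
With m₀=0, d₀=1 and mₖ₊₁ = dₖaₖ − mₖ, dₖ₊₁ = (n − mₖ₊₁²)/dₖ, aₖ₊₁ = ⌊(a₀+mₖ₊₁)/dₖ₊₁⌋:
  k=1: m=31, d=42, a=1
  k=2: m=11, d=21, a=2
  k=3: m=31, d=2, a=31
  k=4: m=31, d=21, a=2
  k=5: m=11, d=42, a=1
  k=6: m=31, d=1, a=62
d=1 and a=2a₀=62 at k=6, so the next step gives (m, d) = (31, 42) again — its k=1 value — and the period has length 6.

[31; 1, 2, 31, 2, 1, 62]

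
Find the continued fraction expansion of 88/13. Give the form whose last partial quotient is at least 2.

88 = 6·13 + 10
13 = 1·10 + 3
10 = 3·3 + 1
3 = 3·1 + 0  (stop)
So 88/13 = [6; 1, 3, 3].

[6; 1, 3, 3]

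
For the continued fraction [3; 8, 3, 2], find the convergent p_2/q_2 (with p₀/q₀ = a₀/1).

Using pₖ = aₖpₖ₋₁ + pₖ₋₂, qₖ = aₖqₖ₋₁ + qₖ₋₂ (with p₋₁=1, p₋₂=0, q₋₁=0, q₋₂=1):
  k=0: a=3, p=3, q=1
  k=1: a=8, p=25, q=8
  k=2: a=3, p=78, q=25

78/25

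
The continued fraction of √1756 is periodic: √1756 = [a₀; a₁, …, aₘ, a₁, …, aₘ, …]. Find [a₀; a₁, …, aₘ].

[41; 1, 9, 2, 20, 2, 9, 1, 82]

a₀ = ⌊√1756⌋ = 41.
With m₀=0, d₀=1 and mₖ₊₁ = dₖaₖ − mₖ, dₖ₊₁ = (n − mₖ₊₁²)/dₖ, aₖ₊₁ = ⌊(a₀+mₖ₊₁)/dₖ₊₁⌋:
  k=1: m=41, d=75, a=1
  k=2: m=34, d=8, a=9
  k=3: m=38, d=39, a=2
  k=4: m=40, d=4, a=20
  k=5: m=40, d=39, a=2
  k=6: m=38, d=8, a=9
  k=7: m=34, d=75, a=1
  k=8: m=41, d=1, a=82
d=1 and a=2a₀=82 at k=8, so the next step gives (m, d) = (41, 75) again — its k=1 value — and the period has length 8.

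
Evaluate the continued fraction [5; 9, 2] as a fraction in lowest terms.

97/19

Fold from the inside: start with 2/1.
  9 + 1/2 = 19/2
  5 + 2/19 = 97/19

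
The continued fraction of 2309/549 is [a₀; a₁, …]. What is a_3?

2309 = 4·549 + 113   →  a_0 = 4
549 = 4·113 + 97   →  a_1 = 4
113 = 1·97 + 16   →  a_2 = 1
97 = 6·16 + 1   →  a_3 = 6

6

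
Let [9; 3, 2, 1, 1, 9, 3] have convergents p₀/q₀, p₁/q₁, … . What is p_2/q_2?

Using pₖ = aₖpₖ₋₁ + pₖ₋₂, qₖ = aₖqₖ₋₁ + qₖ₋₂ (with p₋₁=1, p₋₂=0, q₋₁=0, q₋₂=1):
  k=0: a=9, p=9, q=1
  k=1: a=3, p=28, q=3
  k=2: a=2, p=65, q=7

65/7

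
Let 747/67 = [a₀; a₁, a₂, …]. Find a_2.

1

747 = 11·67 + 10   →  a_0 = 11
67 = 6·10 + 7   →  a_1 = 6
10 = 1·7 + 3   →  a_2 = 1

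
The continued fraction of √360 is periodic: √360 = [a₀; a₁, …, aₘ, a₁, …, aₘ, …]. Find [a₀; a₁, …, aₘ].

a₀ = ⌊√360⌋ = 18.
With m₀=0, d₀=1 and mₖ₊₁ = dₖaₖ − mₖ, dₖ₊₁ = (n − mₖ₊₁²)/dₖ, aₖ₊₁ = ⌊(a₀+mₖ₊₁)/dₖ₊₁⌋:
  k=1: m=18, d=36, a=1
  k=2: m=18, d=1, a=36
d=1 and a=2a₀=36 at k=2, so the next step gives (m, d) = (18, 36) again — its k=1 value — and the period has length 2.

[18; 1, 36]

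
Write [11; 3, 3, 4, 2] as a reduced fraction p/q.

Using pₖ = aₖpₖ₋₁ + pₖ₋₂ and qₖ = aₖqₖ₋₁ + qₖ₋₂:
  k=0: a=11, p=11, q=1
  k=1: a=3, p=34, q=3
  k=2: a=3, p=113, q=10
  k=3: a=4, p=486, q=43
  k=4: a=2, p=1085, q=96

1085/96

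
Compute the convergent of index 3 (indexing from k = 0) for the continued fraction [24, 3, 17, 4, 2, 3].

Using pₖ = aₖpₖ₋₁ + pₖ₋₂, qₖ = aₖqₖ₋₁ + qₖ₋₂ (with p₋₁=1, p₋₂=0, q₋₁=0, q₋₂=1):
  k=0: a=24, p=24, q=1
  k=1: a=3, p=73, q=3
  k=2: a=17, p=1265, q=52
  k=3: a=4, p=5133, q=211

5133/211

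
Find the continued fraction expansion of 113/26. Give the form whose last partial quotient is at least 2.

113 = 4*26 + 9
26 = 2*9 + 8
9 = 1*8 + 1
8 = 8*1 + 0  (stop)
So 113/26 = [4; 2, 1, 8].

[4; 2, 1, 8]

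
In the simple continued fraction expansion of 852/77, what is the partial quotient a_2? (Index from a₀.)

2

852 = 11·77 + 5   →  a_0 = 11
77 = 15·5 + 2   →  a_1 = 15
5 = 2·2 + 1   →  a_2 = 2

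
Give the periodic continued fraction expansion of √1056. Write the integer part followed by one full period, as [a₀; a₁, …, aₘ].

a₀ = ⌊√1056⌋ = 32.
With m₀=0, d₀=1 and mₖ₊₁ = dₖaₖ − mₖ, dₖ₊₁ = (n − mₖ₊₁²)/dₖ, aₖ₊₁ = ⌊(a₀+mₖ₊₁)/dₖ₊₁⌋:
  k=1: m=32, d=32, a=2
  k=2: m=32, d=1, a=64
d=1 and a=2a₀=64 at k=2, so the next step gives (m, d) = (32, 32) again — its k=1 value — and the period has length 2.

[32; 2, 64]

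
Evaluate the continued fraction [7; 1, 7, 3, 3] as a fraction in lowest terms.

654/83

Using pₖ = aₖpₖ₋₁ + pₖ₋₂ and qₖ = aₖqₖ₋₁ + qₖ₋₂:
  k=0: a=7, p=7, q=1
  k=1: a=1, p=8, q=1
  k=2: a=7, p=63, q=8
  k=3: a=3, p=197, q=25
  k=4: a=3, p=654, q=83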